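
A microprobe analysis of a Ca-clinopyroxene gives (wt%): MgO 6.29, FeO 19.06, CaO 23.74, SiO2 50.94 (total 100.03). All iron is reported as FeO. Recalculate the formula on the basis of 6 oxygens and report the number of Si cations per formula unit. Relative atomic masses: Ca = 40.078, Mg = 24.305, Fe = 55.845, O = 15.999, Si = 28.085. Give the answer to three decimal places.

6.29 wt% MgO ÷ 40.304 g/mol = 0.15606 mol, giving 0.15606 Mg and 0.15606 O.
19.06 wt% FeO ÷ 71.844 g/mol = 0.26530 mol, giving 0.26530 Fe and 0.26530 O.
23.74 wt% CaO ÷ 56.077 g/mol = 0.42335 mol, giving 0.42335 Ca and 0.42335 O.
50.94 wt% SiO2 ÷ 60.083 g/mol = 0.84783 mol, giving 0.84783 Si and 1.69566 O.
Oxygen sums to 2.54037; scaling by 6/2.54037 = 2.36186 puts the formula on 6 O.
Si: 0.84783 × 2.36186 = 2.002 atoms per formula unit.

2.002 Si apfu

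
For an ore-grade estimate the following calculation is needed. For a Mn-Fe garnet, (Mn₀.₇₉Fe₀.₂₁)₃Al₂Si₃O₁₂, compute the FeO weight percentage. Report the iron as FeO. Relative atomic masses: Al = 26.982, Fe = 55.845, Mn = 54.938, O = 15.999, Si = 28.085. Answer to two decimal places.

9.13 wt%

Formula mass = 495.592 g/mol.
0.63 Fe → 0.6300 mol FeO per formula unit; M(FeO) = 71.844, so FeO mass = 45.262 g.
45.262/495.592 × 100 = 9.13 wt%.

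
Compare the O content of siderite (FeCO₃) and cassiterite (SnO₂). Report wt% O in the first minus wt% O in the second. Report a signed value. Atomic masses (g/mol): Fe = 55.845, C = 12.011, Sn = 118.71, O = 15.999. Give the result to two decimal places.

20.20 percentage points

M(FeCO₃) = 115.853 g/mol, so wt% O = 47.997/115.853 × 100 = 41.43%.
M(SnO₂) = 150.708 g/mol, so wt% O = 31.998/150.708 × 100 = 21.23%.
41.43 − 21.23 = 20.20 pp.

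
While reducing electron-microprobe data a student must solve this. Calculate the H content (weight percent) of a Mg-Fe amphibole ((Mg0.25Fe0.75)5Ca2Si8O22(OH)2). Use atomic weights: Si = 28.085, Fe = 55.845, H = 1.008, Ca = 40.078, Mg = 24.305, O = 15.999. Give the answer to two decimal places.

M((Mg0.25Fe0.75)5Ca2Si8O22(OH)2) = 930.628 g/mol.
H contributes 2 × 1.008 = 2.016 g per mole.
2.016/930.628 = 0.0022 → 0.22%.

0.22 weight percent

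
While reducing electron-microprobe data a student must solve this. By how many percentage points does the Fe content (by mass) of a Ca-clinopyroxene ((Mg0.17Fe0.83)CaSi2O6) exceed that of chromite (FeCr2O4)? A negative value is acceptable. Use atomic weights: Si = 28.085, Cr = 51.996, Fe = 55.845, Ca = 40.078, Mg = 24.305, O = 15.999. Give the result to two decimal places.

-5.85 percentage points

First mineral: 46.351 g Fe in 242.725 g formula = 19.10 wt% Fe.
Second mineral: 55.845 g Fe in 223.833 g formula = 24.95 wt% Fe.
19.10% − 24.95% gives a difference of -5.85 percentage points.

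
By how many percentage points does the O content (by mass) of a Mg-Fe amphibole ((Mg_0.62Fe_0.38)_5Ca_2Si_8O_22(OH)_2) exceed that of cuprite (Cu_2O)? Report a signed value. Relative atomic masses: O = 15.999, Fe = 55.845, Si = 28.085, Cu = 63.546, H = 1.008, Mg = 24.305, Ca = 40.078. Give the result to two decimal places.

M((Mg_0.62Fe_0.38)_5Ca_2Si_8O_22(OH)_2) = 872.279 g/mol, so wt% O = 383.976/872.279 × 100 = 44.02%.
M(Cu_2O) = 143.091 g/mol, so wt% O = 15.999/143.091 × 100 = 11.18%.
44.02 − 11.18 = 32.84 pp.

32.84 percentage points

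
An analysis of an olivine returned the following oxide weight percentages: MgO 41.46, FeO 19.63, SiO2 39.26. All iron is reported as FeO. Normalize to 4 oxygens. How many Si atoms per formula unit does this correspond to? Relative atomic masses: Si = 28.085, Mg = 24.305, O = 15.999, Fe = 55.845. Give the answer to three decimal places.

1.002 Si apfu

41.46 wt% MgO ÷ 40.304 g/mol = 1.02868 mol, giving 1.02868 Mg and 1.02868 O.
19.63 wt% FeO ÷ 71.844 g/mol = 0.27323 mol, giving 0.27323 Fe and 0.27323 O.
39.26 wt% SiO2 ÷ 60.083 g/mol = 0.65343 mol, giving 0.65343 Si and 1.30686 O.
Oxygen sums to 2.60877; scaling by 4/2.60877 = 1.53329 puts the formula on 4 O.
Si: 0.65343 × 1.53329 = 1.002 atoms per formula unit.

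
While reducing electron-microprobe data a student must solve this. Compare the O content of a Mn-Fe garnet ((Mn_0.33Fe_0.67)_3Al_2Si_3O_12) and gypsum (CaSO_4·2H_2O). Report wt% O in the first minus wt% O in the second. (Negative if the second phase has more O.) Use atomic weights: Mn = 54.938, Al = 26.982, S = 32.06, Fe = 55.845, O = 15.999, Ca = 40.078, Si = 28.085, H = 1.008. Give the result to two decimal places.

-17.12 percentage points

First mineral: 191.988 g O in 496.844 g formula = 38.64 wt% O.
Second mineral: 95.994 g O in 172.164 g formula = 55.76 wt% O.
38.64% − 55.76% gives a difference of -17.12 percentage points.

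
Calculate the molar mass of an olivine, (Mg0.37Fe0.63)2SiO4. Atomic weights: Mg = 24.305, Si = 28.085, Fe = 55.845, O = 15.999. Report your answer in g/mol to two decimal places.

The formula mass is the sum 0.74*24.305 + 1.26*55.845 + 1*28.085 + 4*15.999.

180.43 g/mol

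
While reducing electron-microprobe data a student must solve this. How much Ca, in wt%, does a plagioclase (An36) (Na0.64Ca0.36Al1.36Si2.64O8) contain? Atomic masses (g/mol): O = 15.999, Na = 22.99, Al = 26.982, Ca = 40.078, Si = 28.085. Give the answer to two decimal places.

5.38 wt%

Molar mass of Na0.64Ca0.36Al1.36Si2.64O8: 0.64×22.99 + 0.36×40.078 + 1.36×26.982 + 2.64×28.085 + 8×15.999 = 267.974 g/mol.
Mass of Ca per formula unit: 0.36 × 40.078 = 14.428 g.
Weight fraction Ca = 14.428 / 267.974 = 0.0538.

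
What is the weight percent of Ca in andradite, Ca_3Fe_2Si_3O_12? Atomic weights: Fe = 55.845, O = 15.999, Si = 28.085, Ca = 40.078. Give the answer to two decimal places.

Formula mass = 3×40.078 + 2×55.845 + 3×28.085 + 12×15.999 = 508.167 g/mol, of which 120.234 g is Ca.
So Ca makes up 120.234/508.167 = 0.2366 of the mass, i.e. 23.66%.

23.66 weight percent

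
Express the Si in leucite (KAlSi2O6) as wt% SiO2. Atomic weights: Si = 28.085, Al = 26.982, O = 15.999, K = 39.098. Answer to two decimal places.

55.06 wt%

Formula mass = 218.244 g/mol.
2 Si → 2.0000 mol SiO2 per formula unit; M(SiO2) = 60.083, so SiO2 mass = 120.166 g.
120.166/218.244 × 100 = 55.06 wt%.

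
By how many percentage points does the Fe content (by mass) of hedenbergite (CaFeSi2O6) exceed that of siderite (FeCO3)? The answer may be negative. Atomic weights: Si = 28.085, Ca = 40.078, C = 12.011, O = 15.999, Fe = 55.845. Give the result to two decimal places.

-25.69 percentage points

First mineral: 55.845 g Fe in 248.087 g formula = 22.51 wt% Fe.
Second mineral: 55.845 g Fe in 115.853 g formula = 48.20 wt% Fe.
22.51% − 48.20% gives a difference of -25.69 percentage points.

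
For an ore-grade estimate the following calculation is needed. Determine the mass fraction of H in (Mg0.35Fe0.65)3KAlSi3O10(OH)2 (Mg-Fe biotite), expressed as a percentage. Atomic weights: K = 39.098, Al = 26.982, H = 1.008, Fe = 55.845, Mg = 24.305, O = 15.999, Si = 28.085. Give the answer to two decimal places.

Molar mass of (Mg0.35Fe0.65)3KAlSi3O10(OH)2: 1.05×24.305 + 1.95×55.845 + 1×39.098 + 1×26.982 + 3×28.085 + 12×15.999 + 2×1.008 = 478.757 g/mol.
Mass of H per formula unit: 2 × 1.008 = 2.016 g.
Weight fraction H = 2.016 / 478.757 = 0.0042.

0.42 wt%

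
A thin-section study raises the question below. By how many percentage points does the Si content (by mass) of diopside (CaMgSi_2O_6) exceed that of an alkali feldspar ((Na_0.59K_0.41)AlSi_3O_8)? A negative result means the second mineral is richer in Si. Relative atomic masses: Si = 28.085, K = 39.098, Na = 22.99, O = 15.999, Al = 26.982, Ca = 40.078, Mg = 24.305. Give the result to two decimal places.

-5.40 percentage points

Si in CaMgSi_2O_6: molar mass 216.547 g/mol; 2×28.085 = 56.170 g → 25.94 wt%.
Si in (Na_0.59K_0.41)AlSi_3O_8: molar mass 268.823 g/mol; 3×28.085 = 84.255 g → 31.34 wt%.
Difference = 25.94 − 31.34 = -5.40 percentage points.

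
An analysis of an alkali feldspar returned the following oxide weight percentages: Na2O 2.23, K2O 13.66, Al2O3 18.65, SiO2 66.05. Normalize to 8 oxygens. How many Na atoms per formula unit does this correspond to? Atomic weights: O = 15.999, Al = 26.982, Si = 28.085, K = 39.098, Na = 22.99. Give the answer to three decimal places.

Na2O (M=61.979): mol = 0.03598; Na = 0.07196, O = 0.03598.
K2O (M=94.195): mol = 0.14502; K = 0.29004, O = 0.14502.
Al2O3 (M=101.961): mol = 0.18291; Al = 0.36582, O = 0.54873.
SiO2 (M=60.083): mol = 1.09931; Si = 1.09931, O = 2.19862.
ΣO = 2.92835; factor = 8/ΣO = 2.73191.
Na apfu = 0.07196 × 2.73191 = 0.197.

0.197 Na apfu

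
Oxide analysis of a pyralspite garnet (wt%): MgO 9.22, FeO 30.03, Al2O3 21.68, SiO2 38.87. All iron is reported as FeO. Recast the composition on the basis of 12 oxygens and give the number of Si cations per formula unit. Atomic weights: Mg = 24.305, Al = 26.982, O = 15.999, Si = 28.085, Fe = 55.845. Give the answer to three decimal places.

3.011 Si apfu

MgO: 9.22/40.304 = 0.22876 mol → 0.22876 mol Mg, 0.22876 mol O.
FeO: 30.03/71.844 = 0.41799 mol → 0.41799 mol Fe, 0.41799 mol O.
Al2O3: 21.68/101.961 = 0.21263 mol → 0.42526 mol Al, 0.63789 mol O.
SiO2: 38.87/60.083 = 0.64694 mol → 0.64694 mol Si, 1.29388 mol O.
Total oxygen = 2.57852 mol. Normalization factor = 12/2.57852 = 4.65383.
Si per 12 O = 0.64694 × 4.65383 = 3.011.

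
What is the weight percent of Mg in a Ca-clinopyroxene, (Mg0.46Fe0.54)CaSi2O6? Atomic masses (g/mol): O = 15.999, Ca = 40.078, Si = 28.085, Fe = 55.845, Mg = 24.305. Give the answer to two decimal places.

Molar mass of (Mg0.46Fe0.54)CaSi2O6: 0.46·24.305 + 0.54·55.845 + 1·40.078 + 2·28.085 + 6·15.999 = 233.579 g/mol.
Mass of Mg per formula unit: 0.46 × 24.305 = 11.180 g.
Weight fraction Mg = 11.180 / 233.579 = 0.0479.

4.79 wt%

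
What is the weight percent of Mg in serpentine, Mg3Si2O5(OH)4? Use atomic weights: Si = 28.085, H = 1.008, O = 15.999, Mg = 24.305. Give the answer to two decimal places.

Formula mass = 3×24.305 + 2×28.085 + 9×15.999 + 4×1.008 = 277.108 g/mol, of which 72.915 g is Mg.
So Mg makes up 72.915/277.108 = 0.2631 of the mass, i.e. 26.31%.

26.31 mass %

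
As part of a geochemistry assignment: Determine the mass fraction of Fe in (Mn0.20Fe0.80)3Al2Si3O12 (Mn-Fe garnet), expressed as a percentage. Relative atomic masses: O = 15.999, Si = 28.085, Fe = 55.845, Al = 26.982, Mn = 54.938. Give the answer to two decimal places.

26.96 wt%

M((Mn0.20Fe0.80)3Al2Si3O12) = 497.198 g/mol.
Fe contributes 2.40 × 55.845 = 134.028 g per mole.
134.028/497.198 = 0.2696 → 26.96%.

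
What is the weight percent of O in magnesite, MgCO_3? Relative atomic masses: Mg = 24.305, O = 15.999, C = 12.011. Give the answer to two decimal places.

56.93 mass %

M(MgCO_3) = 84.313 g/mol.
O contributes 3 × 15.999 = 47.997 g per mole.
47.997/84.313 = 0.5693 → 56.93%.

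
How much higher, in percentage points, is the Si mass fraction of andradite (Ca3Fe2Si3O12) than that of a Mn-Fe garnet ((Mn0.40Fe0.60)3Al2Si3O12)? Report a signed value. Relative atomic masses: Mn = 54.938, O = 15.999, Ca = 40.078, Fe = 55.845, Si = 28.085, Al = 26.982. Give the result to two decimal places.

-0.38 percentage points

Si in Ca3Fe2Si3O12: molar mass 508.167 g/mol; 3×28.085 = 84.255 g → 16.58 wt%.
Si in (Mn0.40Fe0.60)3Al2Si3O12: molar mass 496.654 g/mol; 3×28.085 = 84.255 g → 16.96 wt%.
Difference = 16.58 − 16.96 = -0.38 percentage points.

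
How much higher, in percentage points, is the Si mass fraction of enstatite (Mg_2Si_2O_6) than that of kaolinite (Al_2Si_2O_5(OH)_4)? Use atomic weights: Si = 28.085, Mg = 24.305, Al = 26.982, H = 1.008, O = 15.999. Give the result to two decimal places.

6.22 percentage points

Si in Mg_2Si_2O_6: molar mass 200.774 g/mol; 2×28.085 = 56.170 g → 27.98 wt%.
Si in Al_2Si_2O_5(OH)_4: molar mass 258.157 g/mol; 2×28.085 = 56.170 g → 21.76 wt%.
Difference = 27.98 − 21.76 = 6.22 percentage points.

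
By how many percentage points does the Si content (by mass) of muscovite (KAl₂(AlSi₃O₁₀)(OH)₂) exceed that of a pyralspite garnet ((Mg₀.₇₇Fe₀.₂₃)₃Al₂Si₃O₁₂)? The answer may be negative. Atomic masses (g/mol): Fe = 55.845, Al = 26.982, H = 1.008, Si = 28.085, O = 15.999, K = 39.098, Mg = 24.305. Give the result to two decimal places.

1.32 percentage points

Si in KAl₂(AlSi₃O₁₀)(OH)₂: molar mass 398.303 g/mol; 3×28.085 = 84.255 g → 21.15 wt%.
Si in (Mg₀.₇₇Fe₀.₂₃)₃Al₂Si₃O₁₂: molar mass 424.885 g/mol; 3×28.085 = 84.255 g → 19.83 wt%.
Difference = 21.15 − 19.83 = 1.32 percentage points.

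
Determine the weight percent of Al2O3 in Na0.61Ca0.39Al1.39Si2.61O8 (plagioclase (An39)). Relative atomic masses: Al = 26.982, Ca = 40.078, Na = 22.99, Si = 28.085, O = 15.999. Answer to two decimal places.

26.40 wt%

Molar mass of Na0.61Ca0.39Al1.39Si2.61O8 = 0.61×22.99 + 0.39×40.078 + 1.39×26.982 + 2.61×28.085 + 8×15.999 = 268.453 g/mol.
Each formula unit contains 1.39 Al, equivalent to 1.39/2 = 0.6950 mol Al2O3.
M(Al2O3) = 2×26.982 + 3×15.999 = 101.961 g/mol.
Mass of Al2O3 per formula unit = 0.6950 × 101.961 = 70.863 g.
Al2O3 wt% = 70.863 / 268.453 × 100 = 26.40%.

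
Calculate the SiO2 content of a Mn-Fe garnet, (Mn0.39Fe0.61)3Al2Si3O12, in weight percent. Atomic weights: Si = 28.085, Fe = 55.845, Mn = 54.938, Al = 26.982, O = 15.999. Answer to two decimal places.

36.29 wt%

Molar mass of (Mn0.39Fe0.61)3Al2Si3O12 = 1.17×54.938 + 1.83×55.845 + 2×26.982 + 3×28.085 + 12×15.999 = 496.681 g/mol.
Each formula unit contains 3 Si, equivalent to 3/1 = 3.0000 mol SiO2.
M(SiO2) = 1×28.085 + 2×15.999 = 60.083 g/mol.
Mass of SiO2 per formula unit = 3.0000 × 60.083 = 180.249 g.
SiO2 wt% = 180.249 / 496.681 × 100 = 36.29%.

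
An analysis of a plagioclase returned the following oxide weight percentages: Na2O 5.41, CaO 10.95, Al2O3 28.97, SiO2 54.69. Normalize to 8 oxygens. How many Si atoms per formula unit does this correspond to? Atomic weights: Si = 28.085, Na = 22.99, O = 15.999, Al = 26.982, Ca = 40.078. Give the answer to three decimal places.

5.41 wt% Na2O ÷ 61.979 g/mol = 0.08729 mol, giving 0.17458 Na and 0.08729 O.
10.95 wt% CaO ÷ 56.077 g/mol = 0.19527 mol, giving 0.19527 Ca and 0.19527 O.
28.97 wt% Al2O3 ÷ 101.961 g/mol = 0.28413 mol, giving 0.56826 Al and 0.85239 O.
54.69 wt% SiO2 ÷ 60.083 g/mol = 0.91024 mol, giving 0.91024 Si and 1.82048 O.
Oxygen sums to 2.95543; scaling by 8/2.95543 = 2.70688 puts the formula on 8 O.
Si: 0.91024 × 2.70688 = 2.464 atoms per formula unit.

2.464 Si apfu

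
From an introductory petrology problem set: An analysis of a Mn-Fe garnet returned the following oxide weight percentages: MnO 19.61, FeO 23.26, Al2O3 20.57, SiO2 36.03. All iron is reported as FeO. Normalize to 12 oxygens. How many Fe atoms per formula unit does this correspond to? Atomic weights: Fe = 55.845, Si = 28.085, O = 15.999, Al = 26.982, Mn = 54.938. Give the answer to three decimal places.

MnO (M=70.937): mol = 0.27644; Mn = 0.27644, O = 0.27644.
FeO (M=71.844): mol = 0.32376; Fe = 0.32376, O = 0.32376.
Al2O3 (M=101.961): mol = 0.20174; Al = 0.40348, O = 0.60522.
SiO2 (M=60.083): mol = 0.59967; Si = 0.59967, O = 1.19934.
ΣO = 2.40476; factor = 12/ΣO = 4.99010.
Fe apfu = 0.32376 × 4.99010 = 1.616.

1.616 Fe apfu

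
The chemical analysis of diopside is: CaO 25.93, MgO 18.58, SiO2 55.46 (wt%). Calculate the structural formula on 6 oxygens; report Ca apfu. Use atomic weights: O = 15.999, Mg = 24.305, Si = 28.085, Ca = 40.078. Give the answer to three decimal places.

1.002 Ca apfu

CaO (M=56.077): mol = 0.46240; Ca = 0.46240, O = 0.46240.
MgO (M=40.304): mol = 0.46100; Mg = 0.46100, O = 0.46100.
SiO2 (M=60.083): mol = 0.92306; Si = 0.92306, O = 1.84612.
ΣO = 2.76952; factor = 6/ΣO = 2.16644.
Ca apfu = 0.46240 × 2.16644 = 1.002.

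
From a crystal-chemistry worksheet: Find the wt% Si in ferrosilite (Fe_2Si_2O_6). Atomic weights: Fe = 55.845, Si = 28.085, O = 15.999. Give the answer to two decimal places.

21.29 mass %

Molar mass of Fe_2Si_2O_6: 2×55.845 + 2×28.085 + 6×15.999 = 263.854 g/mol.
Mass of Si per formula unit: 2 × 28.085 = 56.170 g.
Weight fraction Si = 56.170 / 263.854 = 0.2129.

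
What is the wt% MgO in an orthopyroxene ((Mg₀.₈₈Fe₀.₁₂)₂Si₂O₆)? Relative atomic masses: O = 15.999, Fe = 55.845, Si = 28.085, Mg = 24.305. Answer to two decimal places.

Molar mass of (Mg₀.₈₈Fe₀.₁₂)₂Si₂O₆ = 1.76×24.305 + 0.24×55.845 + 2×28.085 + 6×15.999 = 208.344 g/mol.
Each formula unit contains 1.76 Mg, equivalent to 1.76/1 = 1.7600 mol MgO.
M(MgO) = 1×24.305 + 1×15.999 = 40.304 g/mol.
Mass of MgO per formula unit = 1.7600 × 40.304 = 70.935 g.
MgO wt% = 70.935 / 208.344 × 100 = 34.05%.

34.05 wt%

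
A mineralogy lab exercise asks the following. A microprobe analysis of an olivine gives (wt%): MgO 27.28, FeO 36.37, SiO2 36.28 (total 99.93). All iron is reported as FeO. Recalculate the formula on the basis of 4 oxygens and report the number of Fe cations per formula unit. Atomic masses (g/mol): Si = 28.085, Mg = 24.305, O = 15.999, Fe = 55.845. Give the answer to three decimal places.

0.847 Fe apfu

MgO (M=40.304): mol = 0.67686; Mg = 0.67686, O = 0.67686.
FeO (M=71.844): mol = 0.50624; Fe = 0.50624, O = 0.50624.
SiO2 (M=60.083): mol = 0.60383; Si = 0.60383, O = 1.20766.
ΣO = 2.39076; factor = 4/ΣO = 1.67311.
Fe apfu = 0.50624 × 1.67311 = 0.847.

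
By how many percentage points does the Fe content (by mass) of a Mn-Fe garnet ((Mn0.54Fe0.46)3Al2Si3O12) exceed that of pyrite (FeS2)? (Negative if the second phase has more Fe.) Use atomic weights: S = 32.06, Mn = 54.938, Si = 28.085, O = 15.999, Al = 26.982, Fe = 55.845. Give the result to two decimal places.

-31.02 percentage points

M((Mn0.54Fe0.46)3Al2Si3O12) = 496.273 g/mol, so wt% Fe = 77.066/496.273 × 100 = 15.53%.
M(FeS2) = 119.965 g/mol, so wt% Fe = 55.845/119.965 × 100 = 46.55%.
15.53 − 46.55 = -31.02 pp.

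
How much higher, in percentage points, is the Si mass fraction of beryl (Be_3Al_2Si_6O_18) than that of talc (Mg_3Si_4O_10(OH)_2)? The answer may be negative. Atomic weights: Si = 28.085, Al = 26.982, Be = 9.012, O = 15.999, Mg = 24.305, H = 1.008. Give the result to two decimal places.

1.73 percentage points

Si in Be_3Al_2Si_6O_18: molar mass 537.492 g/mol; 6×28.085 = 168.510 g → 31.35 wt%.
Si in Mg_3Si_4O_10(OH)_2: molar mass 379.259 g/mol; 4×28.085 = 112.340 g → 29.62 wt%.
Difference = 31.35 − 29.62 = 1.73 percentage points.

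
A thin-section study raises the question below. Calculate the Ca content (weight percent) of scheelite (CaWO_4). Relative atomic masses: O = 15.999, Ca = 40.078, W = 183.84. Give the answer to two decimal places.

Formula mass = 1·40.078 + 1·183.84 + 4·15.999 = 287.914 g/mol, of which 40.078 g is Ca.
So Ca makes up 40.078/287.914 = 0.1392 of the mass, i.e. 13.92%.

13.92 weight percent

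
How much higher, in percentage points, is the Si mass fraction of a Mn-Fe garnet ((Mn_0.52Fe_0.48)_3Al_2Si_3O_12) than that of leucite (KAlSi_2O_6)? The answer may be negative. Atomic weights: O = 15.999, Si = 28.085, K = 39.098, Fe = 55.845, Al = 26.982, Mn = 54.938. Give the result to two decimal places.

-8.76 percentage points

M((Mn_0.52Fe_0.48)_3Al_2Si_3O_12) = 496.327 g/mol, so wt% Si = 84.255/496.327 × 100 = 16.98%.
M(KAlSi_2O_6) = 218.244 g/mol, so wt% Si = 56.170/218.244 × 100 = 25.74%.
16.98 − 25.74 = -8.76 pp.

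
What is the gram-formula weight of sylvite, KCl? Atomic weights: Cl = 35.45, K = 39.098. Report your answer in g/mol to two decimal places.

74.55 g/mol

The formula mass is the sum 1*39.098 + 1*35.45.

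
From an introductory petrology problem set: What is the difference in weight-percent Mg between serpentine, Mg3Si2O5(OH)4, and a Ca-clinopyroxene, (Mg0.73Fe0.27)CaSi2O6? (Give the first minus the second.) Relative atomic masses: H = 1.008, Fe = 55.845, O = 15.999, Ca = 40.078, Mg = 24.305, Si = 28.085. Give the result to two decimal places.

18.43 percentage points

M(Mg3Si2O5(OH)4) = 277.108 g/mol, so wt% Mg = 72.915/277.108 × 100 = 26.31%.
M((Mg0.73Fe0.27)CaSi2O6) = 225.063 g/mol, so wt% Mg = 17.743/225.063 × 100 = 7.88%.
26.31 − 7.88 = 18.43 pp.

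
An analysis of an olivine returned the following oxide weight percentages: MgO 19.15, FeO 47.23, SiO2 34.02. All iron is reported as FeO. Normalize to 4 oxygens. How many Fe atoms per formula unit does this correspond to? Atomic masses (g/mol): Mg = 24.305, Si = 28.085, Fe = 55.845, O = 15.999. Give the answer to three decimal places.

1.161 Fe apfu

19.15 wt% MgO ÷ 40.304 g/mol = 0.47514 mol, giving 0.47514 Mg and 0.47514 O.
47.23 wt% FeO ÷ 71.844 g/mol = 0.65740 mol, giving 0.65740 Fe and 0.65740 O.
34.02 wt% SiO2 ÷ 60.083 g/mol = 0.56622 mol, giving 0.56622 Si and 1.13244 O.
Oxygen sums to 2.26498; scaling by 4/2.26498 = 1.76602 puts the formula on 4 O.
Fe: 0.65740 × 1.76602 = 1.161 atoms per formula unit.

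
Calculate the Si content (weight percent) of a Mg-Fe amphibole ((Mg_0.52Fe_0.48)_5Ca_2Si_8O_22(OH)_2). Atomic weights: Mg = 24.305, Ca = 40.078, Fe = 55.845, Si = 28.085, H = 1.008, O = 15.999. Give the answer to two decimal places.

Formula mass = 2.60*24.305 + 2.40*55.845 + 2*40.078 + 8*28.085 + 24*15.999 + 2*1.008 = 888.049 g/mol, of which 224.680 g is Si.
So Si makes up 224.680/888.049 = 0.2530 of the mass, i.e. 25.30%.

25.30 weight percent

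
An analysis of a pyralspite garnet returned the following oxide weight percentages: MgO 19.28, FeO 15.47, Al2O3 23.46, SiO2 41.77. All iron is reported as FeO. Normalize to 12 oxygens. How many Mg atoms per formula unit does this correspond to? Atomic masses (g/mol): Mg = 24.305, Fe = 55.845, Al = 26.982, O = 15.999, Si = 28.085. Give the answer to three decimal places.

2.069 Mg apfu

MgO: 19.28/40.304 = 0.47836 mol → 0.47836 mol Mg, 0.47836 mol O.
FeO: 15.47/71.844 = 0.21533 mol → 0.21533 mol Fe, 0.21533 mol O.
Al2O3: 23.46/101.961 = 0.23009 mol → 0.46018 mol Al, 0.69027 mol O.
SiO2: 41.77/60.083 = 0.69520 mol → 0.69520 mol Si, 1.39040 mol O.
Total oxygen = 2.77436 mol. Normalization factor = 12/2.77436 = 4.32532.
Mg per 12 O = 0.47836 × 4.32532 = 2.069.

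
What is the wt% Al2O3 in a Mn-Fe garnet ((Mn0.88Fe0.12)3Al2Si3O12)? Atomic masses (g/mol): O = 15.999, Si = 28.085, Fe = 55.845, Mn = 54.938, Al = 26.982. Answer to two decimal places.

20.58 wt%

M((Mn0.88Fe0.12)3Al2Si3O12) = 495.348 g/mol; M(Al2O3) = 101.961 g/mol.
Moles Al2O3 per formula unit = 2 Al ÷ 2 = 1.0000.
Al2O3 fraction = (1.0000 × 101.961) / 495.348 = 101.961/495.348 = 0.2058.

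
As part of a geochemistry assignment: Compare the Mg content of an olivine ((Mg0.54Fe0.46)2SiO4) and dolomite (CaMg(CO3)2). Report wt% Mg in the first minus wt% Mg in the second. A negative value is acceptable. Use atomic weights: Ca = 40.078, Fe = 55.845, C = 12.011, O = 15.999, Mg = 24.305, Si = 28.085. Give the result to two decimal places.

Mg in (Mg0.54Fe0.46)2SiO4: molar mass 169.708 g/mol; 1.08×24.305 = 26.249 g → 15.47 wt%.
Mg in CaMg(CO3)2: molar mass 184.399 g/mol; 1×24.305 = 24.305 g → 13.18 wt%.
Difference = 15.47 − 13.18 = 2.29 percentage points.

2.29 percentage points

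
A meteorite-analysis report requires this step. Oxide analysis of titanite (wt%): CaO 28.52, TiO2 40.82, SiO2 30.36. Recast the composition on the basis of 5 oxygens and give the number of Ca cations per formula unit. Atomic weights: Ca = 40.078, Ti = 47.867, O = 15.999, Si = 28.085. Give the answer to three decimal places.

CaO: 28.52/56.077 = 0.50859 mol → 0.50859 mol Ca, 0.50859 mol O.
TiO2: 40.82/79.865 = 0.51111 mol → 0.51111 mol Ti, 1.02222 mol O.
SiO2: 30.36/60.083 = 0.50530 mol → 0.50530 mol Si, 1.01060 mol O.
Total oxygen = 2.54141 mol. Normalization factor = 5/2.54141 = 1.96741.
Ca per 5 O = 0.50859 × 1.96741 = 1.001.

1.001 Ca apfu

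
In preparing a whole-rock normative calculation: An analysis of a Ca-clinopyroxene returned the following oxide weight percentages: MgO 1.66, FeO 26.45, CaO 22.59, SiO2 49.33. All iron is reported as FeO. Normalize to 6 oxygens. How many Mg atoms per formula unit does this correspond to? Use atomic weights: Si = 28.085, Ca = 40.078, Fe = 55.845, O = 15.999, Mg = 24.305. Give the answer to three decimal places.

0.101 Mg apfu

MgO: 1.66/40.304 = 0.04119 mol → 0.04119 mol Mg, 0.04119 mol O.
FeO: 26.45/71.844 = 0.36816 mol → 0.36816 mol Fe, 0.36816 mol O.
CaO: 22.59/56.077 = 0.40284 mol → 0.40284 mol Ca, 0.40284 mol O.
SiO2: 49.33/60.083 = 0.82103 mol → 0.82103 mol Si, 1.64206 mol O.
Total oxygen = 2.45425 mol. Normalization factor = 6/2.45425 = 2.44474.
Mg per 6 O = 0.04119 × 2.44474 = 0.101.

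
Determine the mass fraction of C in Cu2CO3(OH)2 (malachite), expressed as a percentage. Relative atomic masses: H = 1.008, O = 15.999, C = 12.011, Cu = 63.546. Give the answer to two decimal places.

M(Cu2CO3(OH)2) = 221.114 g/mol.
C contributes 1 × 12.011 = 12.011 g per mole.
12.011/221.114 = 0.0543 → 5.43%.

5.43 wt%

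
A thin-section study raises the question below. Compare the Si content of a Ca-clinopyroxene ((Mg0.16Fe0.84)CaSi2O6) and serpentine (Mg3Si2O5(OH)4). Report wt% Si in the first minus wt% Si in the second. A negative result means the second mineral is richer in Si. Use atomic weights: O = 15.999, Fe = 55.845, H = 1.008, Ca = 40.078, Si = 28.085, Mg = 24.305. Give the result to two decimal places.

Si in (Mg0.16Fe0.84)CaSi2O6: molar mass 243.041 g/mol; 2×28.085 = 56.170 g → 23.11 wt%.
Si in Mg3Si2O5(OH)4: molar mass 277.108 g/mol; 2×28.085 = 56.170 g → 20.27 wt%.
Difference = 23.11 − 20.27 = 2.84 percentage points.

2.84 percentage points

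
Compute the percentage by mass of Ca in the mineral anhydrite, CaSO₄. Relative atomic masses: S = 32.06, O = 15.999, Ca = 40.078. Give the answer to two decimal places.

29.44 weight percent

Molar mass of CaSO₄: 1×40.078 + 1×32.06 + 4×15.999 = 136.134 g/mol.
Mass of Ca per formula unit: 1 × 40.078 = 40.078 g.
Weight fraction Ca = 40.078 / 136.134 = 0.2944.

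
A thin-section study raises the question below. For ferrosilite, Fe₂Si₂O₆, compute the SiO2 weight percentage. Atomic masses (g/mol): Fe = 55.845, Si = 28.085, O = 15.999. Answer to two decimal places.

45.54 wt%

Formula mass = 263.854 g/mol.
2 Si → 2.0000 mol SiO2 per formula unit; M(SiO2) = 60.083, so SiO2 mass = 120.166 g.
120.166/263.854 × 100 = 45.54 wt%.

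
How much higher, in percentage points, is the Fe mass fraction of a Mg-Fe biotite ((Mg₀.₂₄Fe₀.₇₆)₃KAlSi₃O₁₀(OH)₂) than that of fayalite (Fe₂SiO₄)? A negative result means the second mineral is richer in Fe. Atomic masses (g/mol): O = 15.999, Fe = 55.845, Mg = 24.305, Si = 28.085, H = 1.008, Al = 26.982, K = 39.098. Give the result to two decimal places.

-28.78 percentage points

First mineral: 127.327 g Fe in 489.165 g formula = 26.03 wt% Fe.
Second mineral: 111.690 g Fe in 203.771 g formula = 54.81 wt% Fe.
26.03% − 54.81% gives a difference of -28.78 percentage points.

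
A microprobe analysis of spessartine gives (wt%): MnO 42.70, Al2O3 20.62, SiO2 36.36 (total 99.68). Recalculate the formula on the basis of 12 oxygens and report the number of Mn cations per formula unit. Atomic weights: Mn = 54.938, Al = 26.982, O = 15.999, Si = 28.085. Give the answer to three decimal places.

MnO (M=70.937): mol = 0.60194; Mn = 0.60194, O = 0.60194.
Al2O3 (M=101.961): mol = 0.20223; Al = 0.40446, O = 0.60669.
SiO2 (M=60.083): mol = 0.60516; Si = 0.60516, O = 1.21032.
ΣO = 2.41895; factor = 12/ΣO = 4.96083.
Mn apfu = 0.60194 × 4.96083 = 2.986.

2.986 Mn apfu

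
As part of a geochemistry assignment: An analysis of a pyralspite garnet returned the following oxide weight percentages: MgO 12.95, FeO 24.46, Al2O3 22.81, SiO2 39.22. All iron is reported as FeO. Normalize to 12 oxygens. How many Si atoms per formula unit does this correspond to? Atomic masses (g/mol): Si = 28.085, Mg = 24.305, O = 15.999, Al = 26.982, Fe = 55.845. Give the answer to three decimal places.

12.95 wt% MgO ÷ 40.304 g/mol = 0.32131 mol, giving 0.32131 Mg and 0.32131 O.
24.46 wt% FeO ÷ 71.844 g/mol = 0.34046 mol, giving 0.34046 Fe and 0.34046 O.
22.81 wt% Al2O3 ÷ 101.961 g/mol = 0.22371 mol, giving 0.44742 Al and 0.67113 O.
39.22 wt% SiO2 ÷ 60.083 g/mol = 0.65276 mol, giving 0.65276 Si and 1.30552 O.
Oxygen sums to 2.63842; scaling by 12/2.63842 = 4.54818 puts the formula on 12 O.
Si: 0.65276 × 4.54818 = 2.969 atoms per formula unit.

2.969 Si apfu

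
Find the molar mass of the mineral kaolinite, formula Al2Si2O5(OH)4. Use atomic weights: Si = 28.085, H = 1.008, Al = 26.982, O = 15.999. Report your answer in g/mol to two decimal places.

Al: 2 × 26.982 = 53.9640
Si: 2 × 28.085 = 56.1700
O: 9 × 15.999 = 143.9910
H: 4 × 1.008 = 4.0320
Summing the contributions gives the formula mass.

258.16 g/mol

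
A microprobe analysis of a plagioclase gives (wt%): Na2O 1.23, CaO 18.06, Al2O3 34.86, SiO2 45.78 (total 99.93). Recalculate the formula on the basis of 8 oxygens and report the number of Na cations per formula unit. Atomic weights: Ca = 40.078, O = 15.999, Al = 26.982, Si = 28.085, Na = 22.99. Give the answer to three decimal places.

0.110 Na apfu

1.23 wt% Na2O ÷ 61.979 g/mol = 0.01985 mol, giving 0.03970 Na and 0.01985 O.
18.06 wt% CaO ÷ 56.077 g/mol = 0.32206 mol, giving 0.32206 Ca and 0.32206 O.
34.86 wt% Al2O3 ÷ 101.961 g/mol = 0.34190 mol, giving 0.68380 Al and 1.02570 O.
45.78 wt% SiO2 ÷ 60.083 g/mol = 0.76195 mol, giving 0.76195 Si and 1.52390 O.
Oxygen sums to 2.89151; scaling by 8/2.89151 = 2.76672 puts the formula on 8 O.
Na: 0.03970 × 2.76672 = 0.110 atoms per formula unit.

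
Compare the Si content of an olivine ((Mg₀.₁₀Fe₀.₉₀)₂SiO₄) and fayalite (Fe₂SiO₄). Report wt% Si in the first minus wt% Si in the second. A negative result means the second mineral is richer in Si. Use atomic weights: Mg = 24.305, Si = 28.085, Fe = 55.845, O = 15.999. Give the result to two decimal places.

M((Mg₀.₁₀Fe₀.₉₀)₂SiO₄) = 197.463 g/mol, so wt% Si = 28.085/197.463 × 100 = 14.22%.
M(Fe₂SiO₄) = 203.771 g/mol, so wt% Si = 28.085/203.771 × 100 = 13.78%.
14.22 − 13.78 = 0.44 pp.

0.44 percentage points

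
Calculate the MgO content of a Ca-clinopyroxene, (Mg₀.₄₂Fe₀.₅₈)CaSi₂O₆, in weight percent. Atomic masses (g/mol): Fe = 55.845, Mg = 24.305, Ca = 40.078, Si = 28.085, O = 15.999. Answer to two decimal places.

Formula mass = 234.840 g/mol.
0.42 Mg → 0.4200 mol MgO per formula unit; M(MgO) = 40.304, so MgO mass = 16.928 g.
16.928/234.840 × 100 = 7.21 wt%.

7.21 wt%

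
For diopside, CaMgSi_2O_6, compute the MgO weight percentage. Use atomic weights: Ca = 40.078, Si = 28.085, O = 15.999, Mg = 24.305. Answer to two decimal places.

18.61 wt%

Molar mass of CaMgSi_2O_6 = 1×40.078 + 1×24.305 + 2×28.085 + 6×15.999 = 216.547 g/mol.
Each formula unit contains 1 Mg, equivalent to 1/1 = 1.0000 mol MgO.
M(MgO) = 1×24.305 + 1×15.999 = 40.304 g/mol.
Mass of MgO per formula unit = 1.0000 × 40.304 = 40.304 g.
MgO wt% = 40.304 / 216.547 × 100 = 18.61%.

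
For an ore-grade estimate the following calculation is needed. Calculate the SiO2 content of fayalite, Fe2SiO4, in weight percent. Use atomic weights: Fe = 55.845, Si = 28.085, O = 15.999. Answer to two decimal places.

M(Fe2SiO4) = 203.771 g/mol; M(SiO2) = 60.083 g/mol.
Moles SiO2 per formula unit = 1 Si ÷ 1 = 1.0000.
SiO2 fraction = (1.0000 × 60.083) / 203.771 = 60.083/203.771 = 0.2949.

29.49 wt%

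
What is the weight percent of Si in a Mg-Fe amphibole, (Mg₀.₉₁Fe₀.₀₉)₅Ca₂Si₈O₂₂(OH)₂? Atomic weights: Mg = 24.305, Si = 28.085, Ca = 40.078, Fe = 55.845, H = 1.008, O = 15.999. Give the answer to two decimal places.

Molar mass of (Mg₀.₉₁Fe₀.₀₉)₅Ca₂Si₈O₂₂(OH)₂: 4.55×24.305 + 0.45×55.845 + 2×40.078 + 8×28.085 + 24×15.999 + 2×1.008 = 826.546 g/mol.
Mass of Si per formula unit: 8 × 28.085 = 224.680 g.
Weight fraction Si = 224.680 / 826.546 = 0.2718.

27.18 mass %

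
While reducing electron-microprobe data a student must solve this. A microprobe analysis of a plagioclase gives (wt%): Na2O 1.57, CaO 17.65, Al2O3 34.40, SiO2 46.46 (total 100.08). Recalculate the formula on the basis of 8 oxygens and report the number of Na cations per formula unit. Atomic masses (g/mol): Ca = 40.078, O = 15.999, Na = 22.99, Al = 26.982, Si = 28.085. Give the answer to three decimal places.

Na2O: 1.57/61.979 = 0.02533 mol → 0.05066 mol Na, 0.02533 mol O.
CaO: 17.65/56.077 = 0.31475 mol → 0.31475 mol Ca, 0.31475 mol O.
Al2O3: 34.40/101.961 = 0.33738 mol → 0.67476 mol Al, 1.01214 mol O.
SiO2: 46.46/60.083 = 0.77326 mol → 0.77326 mol Si, 1.54652 mol O.
Total oxygen = 2.89874 mol. Normalization factor = 8/2.89874 = 2.75982.
Na per 8 O = 0.05066 × 2.75982 = 0.140.

0.140 Na apfu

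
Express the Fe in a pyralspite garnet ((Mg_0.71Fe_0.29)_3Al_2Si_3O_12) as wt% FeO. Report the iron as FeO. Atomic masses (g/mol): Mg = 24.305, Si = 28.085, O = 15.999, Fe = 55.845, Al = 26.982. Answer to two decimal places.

Molar mass of (Mg_0.71Fe_0.29)_3Al_2Si_3O_12 = 2.13×24.305 + 0.87×55.845 + 2×26.982 + 3×28.085 + 12×15.999 = 430.562 g/mol.
Each formula unit contains 0.87 Fe, equivalent to 0.87/1 = 0.8700 mol FeO.
M(FeO) = 1×55.845 + 1×15.999 = 71.844 g/mol.
Mass of FeO per formula unit = 0.8700 × 71.844 = 62.504 g.
FeO wt% = 62.504 / 430.562 × 100 = 14.52%.

14.52 wt%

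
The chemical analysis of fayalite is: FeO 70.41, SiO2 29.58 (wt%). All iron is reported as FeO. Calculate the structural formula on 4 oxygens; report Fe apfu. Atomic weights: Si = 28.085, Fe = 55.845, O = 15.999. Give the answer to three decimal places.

FeO (M=71.844): mol = 0.98004; Fe = 0.98004, O = 0.98004.
SiO2 (M=60.083): mol = 0.49232; Si = 0.49232, O = 0.98464.
ΣO = 1.96468; factor = 4/ΣO = 2.03595.
Fe apfu = 0.98004 × 2.03595 = 1.995.

1.995 Fe apfu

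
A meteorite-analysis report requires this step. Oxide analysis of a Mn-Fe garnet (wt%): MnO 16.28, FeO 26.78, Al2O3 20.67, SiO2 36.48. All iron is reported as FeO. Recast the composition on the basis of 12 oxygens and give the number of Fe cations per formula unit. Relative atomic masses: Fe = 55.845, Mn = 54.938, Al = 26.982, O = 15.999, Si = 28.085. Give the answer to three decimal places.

1.845 Fe apfu

16.28 wt% MnO ÷ 70.937 g/mol = 0.22950 mol, giving 0.22950 Mn and 0.22950 O.
26.78 wt% FeO ÷ 71.844 g/mol = 0.37275 mol, giving 0.37275 Fe and 0.37275 O.
20.67 wt% Al2O3 ÷ 101.961 g/mol = 0.20272 mol, giving 0.40544 Al and 0.60816 O.
36.48 wt% SiO2 ÷ 60.083 g/mol = 0.60716 mol, giving 0.60716 Si and 1.21432 O.
Oxygen sums to 2.42473; scaling by 12/2.42473 = 4.94900 puts the formula on 12 O.
Fe: 0.37275 × 4.94900 = 1.845 atoms per formula unit.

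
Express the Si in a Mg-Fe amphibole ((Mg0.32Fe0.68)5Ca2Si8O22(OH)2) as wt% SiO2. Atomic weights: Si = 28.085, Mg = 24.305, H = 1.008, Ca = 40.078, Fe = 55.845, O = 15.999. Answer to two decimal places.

M((Mg0.32Fe0.68)5Ca2Si8O22(OH)2) = 919.589 g/mol; M(SiO2) = 60.083 g/mol.
Moles SiO2 per formula unit = 8 Si ÷ 1 = 8.0000.
SiO2 fraction = (8.0000 × 60.083) / 919.589 = 480.664/919.589 = 0.5227.

52.27 wt%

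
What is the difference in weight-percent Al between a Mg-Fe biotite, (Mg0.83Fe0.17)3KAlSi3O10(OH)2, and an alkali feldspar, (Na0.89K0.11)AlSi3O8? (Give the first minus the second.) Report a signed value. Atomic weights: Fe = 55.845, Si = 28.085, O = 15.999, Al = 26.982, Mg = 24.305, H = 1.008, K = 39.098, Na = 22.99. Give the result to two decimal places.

-3.99 percentage points

M((Mg0.83Fe0.17)3KAlSi3O10(OH)2) = 433.339 g/mol, so wt% Al = 26.982/433.339 × 100 = 6.23%.
M((Na0.89K0.11)AlSi3O8) = 263.991 g/mol, so wt% Al = 26.982/263.991 × 100 = 10.22%.
6.23 − 10.22 = -3.99 pp.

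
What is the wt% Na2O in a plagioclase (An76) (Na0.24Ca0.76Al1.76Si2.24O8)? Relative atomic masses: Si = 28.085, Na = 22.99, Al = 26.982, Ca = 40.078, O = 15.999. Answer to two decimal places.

2.71 wt%

Formula mass = 274.368 g/mol.
0.24 Na → 0.1200 mol Na2O per formula unit; M(Na2O) = 61.979, so Na2O mass = 7.437 g.
7.437/274.368 × 100 = 2.71 wt%.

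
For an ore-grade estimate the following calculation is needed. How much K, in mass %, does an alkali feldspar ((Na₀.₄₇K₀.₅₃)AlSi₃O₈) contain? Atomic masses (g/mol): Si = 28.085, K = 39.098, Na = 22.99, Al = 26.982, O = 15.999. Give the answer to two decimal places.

7.65 mass %

Molar mass of (Na₀.₄₇K₀.₅₃)AlSi₃O₈: 0.47*22.99 + 0.53*39.098 + 1*26.982 + 3*28.085 + 8*15.999 = 270.756 g/mol.
Mass of K per formula unit: 0.53 × 39.098 = 20.722 g.
Weight fraction K = 20.722 / 270.756 = 0.0765.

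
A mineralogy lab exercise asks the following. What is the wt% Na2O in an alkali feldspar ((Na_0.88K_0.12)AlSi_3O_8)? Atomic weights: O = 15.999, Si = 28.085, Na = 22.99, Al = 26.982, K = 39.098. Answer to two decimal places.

Molar mass of (Na_0.88K_0.12)AlSi_3O_8 = 0.88·22.99 + 0.12·39.098 + 1·26.982 + 3·28.085 + 8·15.999 = 264.152 g/mol.
Each formula unit contains 0.88 Na, equivalent to 0.88/2 = 0.4400 mol Na2O.
M(Na2O) = 2×22.99 + 1×15.999 = 61.979 g/mol.
Mass of Na2O per formula unit = 0.4400 × 61.979 = 27.271 g.
Na2O wt% = 27.271 / 264.152 × 100 = 10.32%.

10.32 wt%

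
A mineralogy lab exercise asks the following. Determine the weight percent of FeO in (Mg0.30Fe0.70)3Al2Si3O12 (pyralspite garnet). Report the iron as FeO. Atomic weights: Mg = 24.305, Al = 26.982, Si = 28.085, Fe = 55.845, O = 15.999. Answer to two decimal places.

Molar mass of (Mg0.30Fe0.70)3Al2Si3O12 = 0.90*24.305 + 2.10*55.845 + 2*26.982 + 3*28.085 + 12*15.999 = 469.356 g/mol.
Each formula unit contains 2.10 Fe, equivalent to 2.10/1 = 2.1000 mol FeO.
M(FeO) = 1×55.845 + 1×15.999 = 71.844 g/mol.
Mass of FeO per formula unit = 2.1000 × 71.844 = 150.872 g.
FeO wt% = 150.872 / 469.356 × 100 = 32.14%.

32.14 wt%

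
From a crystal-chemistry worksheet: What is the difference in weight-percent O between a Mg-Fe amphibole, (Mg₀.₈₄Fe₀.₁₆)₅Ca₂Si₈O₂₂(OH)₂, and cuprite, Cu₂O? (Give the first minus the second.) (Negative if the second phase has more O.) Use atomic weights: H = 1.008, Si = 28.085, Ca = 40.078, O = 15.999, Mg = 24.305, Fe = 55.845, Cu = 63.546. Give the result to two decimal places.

M((Mg₀.₈₄Fe₀.₁₆)₅Ca₂Si₈O₂₂(OH)₂) = 837.585 g/mol, so wt% O = 383.976/837.585 × 100 = 45.84%.
M(Cu₂O) = 143.091 g/mol, so wt% O = 15.999/143.091 × 100 = 11.18%.
45.84 − 11.18 = 34.66 pp.

34.66 percentage points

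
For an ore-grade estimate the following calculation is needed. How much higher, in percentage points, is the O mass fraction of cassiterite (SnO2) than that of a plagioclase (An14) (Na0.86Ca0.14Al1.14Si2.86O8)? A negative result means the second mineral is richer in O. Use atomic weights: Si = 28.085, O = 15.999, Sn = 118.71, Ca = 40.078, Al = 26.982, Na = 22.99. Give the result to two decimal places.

First mineral: 31.998 g O in 150.708 g formula = 21.23 wt% O.
Second mineral: 127.992 g O in 264.457 g formula = 48.40 wt% O.
21.23% − 48.40% gives a difference of -27.17 percentage points.

-27.17 percentage points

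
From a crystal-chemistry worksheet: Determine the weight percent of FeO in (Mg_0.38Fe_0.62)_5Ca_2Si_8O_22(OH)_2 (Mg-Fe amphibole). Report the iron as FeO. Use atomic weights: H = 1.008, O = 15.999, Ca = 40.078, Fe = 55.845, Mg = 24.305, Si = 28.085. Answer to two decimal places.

24.47 wt%

M((Mg_0.38Fe_0.62)_5Ca_2Si_8O_22(OH)_2) = 910.127 g/mol; M(FeO) = 71.844 g/mol.
Moles FeO per formula unit = 3.10 Fe ÷ 1 = 3.1000.
FeO fraction = (3.1000 × 71.844) / 910.127 = 222.716/910.127 = 0.2447.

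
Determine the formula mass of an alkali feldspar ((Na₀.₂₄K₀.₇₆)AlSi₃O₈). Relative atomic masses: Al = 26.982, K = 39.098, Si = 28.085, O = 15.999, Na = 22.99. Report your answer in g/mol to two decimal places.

Na: 0.24 × 22.99 = 5.5176
K: 0.76 × 39.098 = 29.7145
Al: 1 × 26.982 = 26.9820
Si: 3 × 28.085 = 84.2550
O: 8 × 15.999 = 127.9920
Summing the contributions gives the formula mass.

274.46 g/mol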